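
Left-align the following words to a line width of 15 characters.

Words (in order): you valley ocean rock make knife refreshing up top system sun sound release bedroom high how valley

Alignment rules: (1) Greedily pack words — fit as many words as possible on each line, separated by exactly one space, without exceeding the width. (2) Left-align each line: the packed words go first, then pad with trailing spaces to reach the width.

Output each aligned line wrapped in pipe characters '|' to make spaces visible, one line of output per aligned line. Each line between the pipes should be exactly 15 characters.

Answer: |you valley     |
|ocean rock make|
|knife          |
|refreshing up  |
|top system sun |
|sound release  |
|bedroom high   |
|how valley     |

Derivation:
Line 1: ['you', 'valley'] (min_width=10, slack=5)
Line 2: ['ocean', 'rock', 'make'] (min_width=15, slack=0)
Line 3: ['knife'] (min_width=5, slack=10)
Line 4: ['refreshing', 'up'] (min_width=13, slack=2)
Line 5: ['top', 'system', 'sun'] (min_width=14, slack=1)
Line 6: ['sound', 'release'] (min_width=13, slack=2)
Line 7: ['bedroom', 'high'] (min_width=12, slack=3)
Line 8: ['how', 'valley'] (min_width=10, slack=5)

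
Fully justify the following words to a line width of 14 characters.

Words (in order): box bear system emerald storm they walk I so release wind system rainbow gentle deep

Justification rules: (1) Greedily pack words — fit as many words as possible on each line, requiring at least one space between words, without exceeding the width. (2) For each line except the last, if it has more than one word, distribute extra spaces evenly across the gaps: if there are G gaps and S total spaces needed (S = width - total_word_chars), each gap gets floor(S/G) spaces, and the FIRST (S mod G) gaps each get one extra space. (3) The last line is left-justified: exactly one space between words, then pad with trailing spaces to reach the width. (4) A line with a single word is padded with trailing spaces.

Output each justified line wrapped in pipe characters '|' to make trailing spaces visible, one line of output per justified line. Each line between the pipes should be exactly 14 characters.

Line 1: ['box', 'bear'] (min_width=8, slack=6)
Line 2: ['system', 'emerald'] (min_width=14, slack=0)
Line 3: ['storm', 'they'] (min_width=10, slack=4)
Line 4: ['walk', 'I', 'so'] (min_width=9, slack=5)
Line 5: ['release', 'wind'] (min_width=12, slack=2)
Line 6: ['system', 'rainbow'] (min_width=14, slack=0)
Line 7: ['gentle', 'deep'] (min_width=11, slack=3)

Answer: |box       bear|
|system emerald|
|storm     they|
|walk    I   so|
|release   wind|
|system rainbow|
|gentle deep   |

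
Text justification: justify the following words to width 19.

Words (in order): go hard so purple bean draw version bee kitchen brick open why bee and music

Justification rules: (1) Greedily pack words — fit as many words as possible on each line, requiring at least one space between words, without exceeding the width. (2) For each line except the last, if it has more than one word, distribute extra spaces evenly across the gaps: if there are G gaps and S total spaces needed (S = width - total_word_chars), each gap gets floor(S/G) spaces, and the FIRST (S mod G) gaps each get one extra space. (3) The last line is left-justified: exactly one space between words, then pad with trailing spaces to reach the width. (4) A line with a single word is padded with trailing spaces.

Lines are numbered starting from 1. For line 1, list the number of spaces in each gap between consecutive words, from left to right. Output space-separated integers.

Answer: 2 2 1

Derivation:
Line 1: ['go', 'hard', 'so', 'purple'] (min_width=17, slack=2)
Line 2: ['bean', 'draw', 'version'] (min_width=17, slack=2)
Line 3: ['bee', 'kitchen', 'brick'] (min_width=17, slack=2)
Line 4: ['open', 'why', 'bee', 'and'] (min_width=16, slack=3)
Line 5: ['music'] (min_width=5, slack=14)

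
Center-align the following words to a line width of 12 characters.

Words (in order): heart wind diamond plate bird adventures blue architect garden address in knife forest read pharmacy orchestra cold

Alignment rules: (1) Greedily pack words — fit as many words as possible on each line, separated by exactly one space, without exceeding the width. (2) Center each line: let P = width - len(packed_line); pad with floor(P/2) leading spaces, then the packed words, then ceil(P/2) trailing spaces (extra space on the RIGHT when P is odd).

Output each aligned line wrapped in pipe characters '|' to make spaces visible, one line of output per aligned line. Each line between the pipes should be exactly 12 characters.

Line 1: ['heart', 'wind'] (min_width=10, slack=2)
Line 2: ['diamond'] (min_width=7, slack=5)
Line 3: ['plate', 'bird'] (min_width=10, slack=2)
Line 4: ['adventures'] (min_width=10, slack=2)
Line 5: ['blue'] (min_width=4, slack=8)
Line 6: ['architect'] (min_width=9, slack=3)
Line 7: ['garden'] (min_width=6, slack=6)
Line 8: ['address', 'in'] (min_width=10, slack=2)
Line 9: ['knife', 'forest'] (min_width=12, slack=0)
Line 10: ['read'] (min_width=4, slack=8)
Line 11: ['pharmacy'] (min_width=8, slack=4)
Line 12: ['orchestra'] (min_width=9, slack=3)
Line 13: ['cold'] (min_width=4, slack=8)

Answer: | heart wind |
|  diamond   |
| plate bird |
| adventures |
|    blue    |
| architect  |
|   garden   |
| address in |
|knife forest|
|    read    |
|  pharmacy  |
| orchestra  |
|    cold    |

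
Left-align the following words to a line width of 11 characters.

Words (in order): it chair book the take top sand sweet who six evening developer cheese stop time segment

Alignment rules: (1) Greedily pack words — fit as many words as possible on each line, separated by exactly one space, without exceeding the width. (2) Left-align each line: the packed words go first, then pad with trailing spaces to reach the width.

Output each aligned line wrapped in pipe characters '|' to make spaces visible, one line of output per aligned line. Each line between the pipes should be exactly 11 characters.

Answer: |it chair   |
|book the   |
|take top   |
|sand sweet |
|who six    |
|evening    |
|developer  |
|cheese stop|
|time       |
|segment    |

Derivation:
Line 1: ['it', 'chair'] (min_width=8, slack=3)
Line 2: ['book', 'the'] (min_width=8, slack=3)
Line 3: ['take', 'top'] (min_width=8, slack=3)
Line 4: ['sand', 'sweet'] (min_width=10, slack=1)
Line 5: ['who', 'six'] (min_width=7, slack=4)
Line 6: ['evening'] (min_width=7, slack=4)
Line 7: ['developer'] (min_width=9, slack=2)
Line 8: ['cheese', 'stop'] (min_width=11, slack=0)
Line 9: ['time'] (min_width=4, slack=7)
Line 10: ['segment'] (min_width=7, slack=4)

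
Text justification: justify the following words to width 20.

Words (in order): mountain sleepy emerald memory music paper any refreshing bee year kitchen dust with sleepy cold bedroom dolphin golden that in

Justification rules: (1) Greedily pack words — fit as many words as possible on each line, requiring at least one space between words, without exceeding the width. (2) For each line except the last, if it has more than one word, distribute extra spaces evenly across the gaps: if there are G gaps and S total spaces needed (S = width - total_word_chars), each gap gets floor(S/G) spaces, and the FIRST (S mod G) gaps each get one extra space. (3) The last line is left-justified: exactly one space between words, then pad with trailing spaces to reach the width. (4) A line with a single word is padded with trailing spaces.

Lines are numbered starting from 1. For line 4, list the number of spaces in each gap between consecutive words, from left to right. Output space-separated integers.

Answer: 3 3

Derivation:
Line 1: ['mountain', 'sleepy'] (min_width=15, slack=5)
Line 2: ['emerald', 'memory', 'music'] (min_width=20, slack=0)
Line 3: ['paper', 'any', 'refreshing'] (min_width=20, slack=0)
Line 4: ['bee', 'year', 'kitchen'] (min_width=16, slack=4)
Line 5: ['dust', 'with', 'sleepy'] (min_width=16, slack=4)
Line 6: ['cold', 'bedroom', 'dolphin'] (min_width=20, slack=0)
Line 7: ['golden', 'that', 'in'] (min_width=14, slack=6)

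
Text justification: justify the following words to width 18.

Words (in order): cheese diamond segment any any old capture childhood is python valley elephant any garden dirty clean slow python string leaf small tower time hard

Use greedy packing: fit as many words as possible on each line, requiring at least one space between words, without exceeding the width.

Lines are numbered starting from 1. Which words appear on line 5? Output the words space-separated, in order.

Answer: python valley

Derivation:
Line 1: ['cheese', 'diamond'] (min_width=14, slack=4)
Line 2: ['segment', 'any', 'any'] (min_width=15, slack=3)
Line 3: ['old', 'capture'] (min_width=11, slack=7)
Line 4: ['childhood', 'is'] (min_width=12, slack=6)
Line 5: ['python', 'valley'] (min_width=13, slack=5)
Line 6: ['elephant', 'any'] (min_width=12, slack=6)
Line 7: ['garden', 'dirty', 'clean'] (min_width=18, slack=0)
Line 8: ['slow', 'python', 'string'] (min_width=18, slack=0)
Line 9: ['leaf', 'small', 'tower'] (min_width=16, slack=2)
Line 10: ['time', 'hard'] (min_width=9, slack=9)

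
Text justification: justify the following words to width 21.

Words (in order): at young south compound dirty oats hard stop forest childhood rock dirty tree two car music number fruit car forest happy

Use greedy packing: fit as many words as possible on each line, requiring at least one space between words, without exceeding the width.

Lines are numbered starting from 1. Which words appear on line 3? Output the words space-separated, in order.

Answer: hard stop forest

Derivation:
Line 1: ['at', 'young', 'south'] (min_width=14, slack=7)
Line 2: ['compound', 'dirty', 'oats'] (min_width=19, slack=2)
Line 3: ['hard', 'stop', 'forest'] (min_width=16, slack=5)
Line 4: ['childhood', 'rock', 'dirty'] (min_width=20, slack=1)
Line 5: ['tree', 'two', 'car', 'music'] (min_width=18, slack=3)
Line 6: ['number', 'fruit', 'car'] (min_width=16, slack=5)
Line 7: ['forest', 'happy'] (min_width=12, slack=9)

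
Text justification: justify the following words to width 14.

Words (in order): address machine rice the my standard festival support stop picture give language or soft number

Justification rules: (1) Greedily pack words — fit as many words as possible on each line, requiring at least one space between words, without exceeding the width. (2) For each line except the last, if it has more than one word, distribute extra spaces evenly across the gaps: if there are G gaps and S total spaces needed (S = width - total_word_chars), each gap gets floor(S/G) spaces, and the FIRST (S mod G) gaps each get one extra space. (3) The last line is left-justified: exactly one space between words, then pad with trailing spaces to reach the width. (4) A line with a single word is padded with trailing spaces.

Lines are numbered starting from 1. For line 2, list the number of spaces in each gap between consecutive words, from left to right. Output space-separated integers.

Answer: 3

Derivation:
Line 1: ['address'] (min_width=7, slack=7)
Line 2: ['machine', 'rice'] (min_width=12, slack=2)
Line 3: ['the', 'my'] (min_width=6, slack=8)
Line 4: ['standard'] (min_width=8, slack=6)
Line 5: ['festival'] (min_width=8, slack=6)
Line 6: ['support', 'stop'] (min_width=12, slack=2)
Line 7: ['picture', 'give'] (min_width=12, slack=2)
Line 8: ['language', 'or'] (min_width=11, slack=3)
Line 9: ['soft', 'number'] (min_width=11, slack=3)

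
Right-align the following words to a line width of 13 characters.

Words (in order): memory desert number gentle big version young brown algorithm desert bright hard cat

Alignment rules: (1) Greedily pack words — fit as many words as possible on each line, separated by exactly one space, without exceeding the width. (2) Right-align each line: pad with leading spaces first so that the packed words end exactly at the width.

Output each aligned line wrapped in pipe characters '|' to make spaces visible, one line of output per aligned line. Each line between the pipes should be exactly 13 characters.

Line 1: ['memory', 'desert'] (min_width=13, slack=0)
Line 2: ['number', 'gentle'] (min_width=13, slack=0)
Line 3: ['big', 'version'] (min_width=11, slack=2)
Line 4: ['young', 'brown'] (min_width=11, slack=2)
Line 5: ['algorithm'] (min_width=9, slack=4)
Line 6: ['desert', 'bright'] (min_width=13, slack=0)
Line 7: ['hard', 'cat'] (min_width=8, slack=5)

Answer: |memory desert|
|number gentle|
|  big version|
|  young brown|
|    algorithm|
|desert bright|
|     hard cat|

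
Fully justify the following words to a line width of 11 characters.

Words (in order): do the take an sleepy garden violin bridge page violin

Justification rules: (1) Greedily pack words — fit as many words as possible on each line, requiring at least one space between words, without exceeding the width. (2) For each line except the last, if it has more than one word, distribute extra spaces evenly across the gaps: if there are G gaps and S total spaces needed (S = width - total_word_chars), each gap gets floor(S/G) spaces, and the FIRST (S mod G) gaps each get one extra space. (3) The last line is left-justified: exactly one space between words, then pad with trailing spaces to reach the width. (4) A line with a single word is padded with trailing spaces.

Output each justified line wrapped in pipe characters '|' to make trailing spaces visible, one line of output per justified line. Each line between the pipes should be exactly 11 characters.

Answer: |do the take|
|an   sleepy|
|garden     |
|violin     |
|bridge page|
|violin     |

Derivation:
Line 1: ['do', 'the', 'take'] (min_width=11, slack=0)
Line 2: ['an', 'sleepy'] (min_width=9, slack=2)
Line 3: ['garden'] (min_width=6, slack=5)
Line 4: ['violin'] (min_width=6, slack=5)
Line 5: ['bridge', 'page'] (min_width=11, slack=0)
Line 6: ['violin'] (min_width=6, slack=5)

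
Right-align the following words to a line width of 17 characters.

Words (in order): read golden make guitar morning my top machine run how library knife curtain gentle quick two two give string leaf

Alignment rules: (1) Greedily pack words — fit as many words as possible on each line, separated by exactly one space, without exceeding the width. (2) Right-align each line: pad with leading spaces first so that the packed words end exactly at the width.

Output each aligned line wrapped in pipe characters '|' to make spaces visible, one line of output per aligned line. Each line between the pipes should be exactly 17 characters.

Line 1: ['read', 'golden', 'make'] (min_width=16, slack=1)
Line 2: ['guitar', 'morning', 'my'] (min_width=17, slack=0)
Line 3: ['top', 'machine', 'run'] (min_width=15, slack=2)
Line 4: ['how', 'library', 'knife'] (min_width=17, slack=0)
Line 5: ['curtain', 'gentle'] (min_width=14, slack=3)
Line 6: ['quick', 'two', 'two'] (min_width=13, slack=4)
Line 7: ['give', 'string', 'leaf'] (min_width=16, slack=1)

Answer: | read golden make|
|guitar morning my|
|  top machine run|
|how library knife|
|   curtain gentle|
|    quick two two|
| give string leaf|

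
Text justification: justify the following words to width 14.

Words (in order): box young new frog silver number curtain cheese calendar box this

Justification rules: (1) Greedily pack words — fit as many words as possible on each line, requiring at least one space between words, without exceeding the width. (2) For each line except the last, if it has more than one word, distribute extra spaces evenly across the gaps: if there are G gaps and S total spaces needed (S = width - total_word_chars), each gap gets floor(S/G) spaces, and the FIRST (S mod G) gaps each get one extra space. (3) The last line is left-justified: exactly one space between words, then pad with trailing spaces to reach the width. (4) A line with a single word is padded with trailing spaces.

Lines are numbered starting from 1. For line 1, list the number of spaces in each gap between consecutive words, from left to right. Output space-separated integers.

Answer: 2 1

Derivation:
Line 1: ['box', 'young', 'new'] (min_width=13, slack=1)
Line 2: ['frog', 'silver'] (min_width=11, slack=3)
Line 3: ['number', 'curtain'] (min_width=14, slack=0)
Line 4: ['cheese'] (min_width=6, slack=8)
Line 5: ['calendar', 'box'] (min_width=12, slack=2)
Line 6: ['this'] (min_width=4, slack=10)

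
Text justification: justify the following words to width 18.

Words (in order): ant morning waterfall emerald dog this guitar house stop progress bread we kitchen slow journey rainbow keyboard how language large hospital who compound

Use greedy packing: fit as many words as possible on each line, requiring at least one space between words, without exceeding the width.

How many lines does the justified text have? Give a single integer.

Answer: 11

Derivation:
Line 1: ['ant', 'morning'] (min_width=11, slack=7)
Line 2: ['waterfall', 'emerald'] (min_width=17, slack=1)
Line 3: ['dog', 'this', 'guitar'] (min_width=15, slack=3)
Line 4: ['house', 'stop'] (min_width=10, slack=8)
Line 5: ['progress', 'bread', 'we'] (min_width=17, slack=1)
Line 6: ['kitchen', 'slow'] (min_width=12, slack=6)
Line 7: ['journey', 'rainbow'] (min_width=15, slack=3)
Line 8: ['keyboard', 'how'] (min_width=12, slack=6)
Line 9: ['language', 'large'] (min_width=14, slack=4)
Line 10: ['hospital', 'who'] (min_width=12, slack=6)
Line 11: ['compound'] (min_width=8, slack=10)
Total lines: 11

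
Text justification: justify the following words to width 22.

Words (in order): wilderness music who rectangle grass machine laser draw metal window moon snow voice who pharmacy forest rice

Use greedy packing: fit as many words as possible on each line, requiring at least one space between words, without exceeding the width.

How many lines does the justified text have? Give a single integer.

Answer: 6

Derivation:
Line 1: ['wilderness', 'music', 'who'] (min_width=20, slack=2)
Line 2: ['rectangle', 'grass'] (min_width=15, slack=7)
Line 3: ['machine', 'laser', 'draw'] (min_width=18, slack=4)
Line 4: ['metal', 'window', 'moon', 'snow'] (min_width=22, slack=0)
Line 5: ['voice', 'who', 'pharmacy'] (min_width=18, slack=4)
Line 6: ['forest', 'rice'] (min_width=11, slack=11)
Total lines: 6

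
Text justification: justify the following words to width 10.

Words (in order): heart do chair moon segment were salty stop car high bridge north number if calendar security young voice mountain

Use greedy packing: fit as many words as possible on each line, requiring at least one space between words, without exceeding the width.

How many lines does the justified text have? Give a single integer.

Line 1: ['heart', 'do'] (min_width=8, slack=2)
Line 2: ['chair', 'moon'] (min_width=10, slack=0)
Line 3: ['segment'] (min_width=7, slack=3)
Line 4: ['were', 'salty'] (min_width=10, slack=0)
Line 5: ['stop', 'car'] (min_width=8, slack=2)
Line 6: ['high'] (min_width=4, slack=6)
Line 7: ['bridge'] (min_width=6, slack=4)
Line 8: ['north'] (min_width=5, slack=5)
Line 9: ['number', 'if'] (min_width=9, slack=1)
Line 10: ['calendar'] (min_width=8, slack=2)
Line 11: ['security'] (min_width=8, slack=2)
Line 12: ['young'] (min_width=5, slack=5)
Line 13: ['voice'] (min_width=5, slack=5)
Line 14: ['mountain'] (min_width=8, slack=2)
Total lines: 14

Answer: 14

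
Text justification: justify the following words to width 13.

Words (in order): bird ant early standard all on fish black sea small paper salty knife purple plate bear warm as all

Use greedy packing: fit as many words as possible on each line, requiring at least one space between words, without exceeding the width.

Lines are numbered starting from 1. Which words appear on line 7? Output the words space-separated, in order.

Line 1: ['bird', 'ant'] (min_width=8, slack=5)
Line 2: ['early'] (min_width=5, slack=8)
Line 3: ['standard', 'all'] (min_width=12, slack=1)
Line 4: ['on', 'fish', 'black'] (min_width=13, slack=0)
Line 5: ['sea', 'small'] (min_width=9, slack=4)
Line 6: ['paper', 'salty'] (min_width=11, slack=2)
Line 7: ['knife', 'purple'] (min_width=12, slack=1)
Line 8: ['plate', 'bear'] (min_width=10, slack=3)
Line 9: ['warm', 'as', 'all'] (min_width=11, slack=2)

Answer: knife purple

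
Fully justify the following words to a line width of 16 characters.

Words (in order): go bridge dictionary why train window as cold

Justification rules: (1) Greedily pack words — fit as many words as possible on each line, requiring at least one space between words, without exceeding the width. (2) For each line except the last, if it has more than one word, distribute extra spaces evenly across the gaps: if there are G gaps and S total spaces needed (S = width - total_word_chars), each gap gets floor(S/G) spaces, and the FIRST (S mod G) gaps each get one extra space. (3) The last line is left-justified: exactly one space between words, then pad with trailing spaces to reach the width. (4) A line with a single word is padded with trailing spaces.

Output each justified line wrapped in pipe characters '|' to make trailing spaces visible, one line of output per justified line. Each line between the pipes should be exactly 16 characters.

Line 1: ['go', 'bridge'] (min_width=9, slack=7)
Line 2: ['dictionary', 'why'] (min_width=14, slack=2)
Line 3: ['train', 'window', 'as'] (min_width=15, slack=1)
Line 4: ['cold'] (min_width=4, slack=12)

Answer: |go        bridge|
|dictionary   why|
|train  window as|
|cold            |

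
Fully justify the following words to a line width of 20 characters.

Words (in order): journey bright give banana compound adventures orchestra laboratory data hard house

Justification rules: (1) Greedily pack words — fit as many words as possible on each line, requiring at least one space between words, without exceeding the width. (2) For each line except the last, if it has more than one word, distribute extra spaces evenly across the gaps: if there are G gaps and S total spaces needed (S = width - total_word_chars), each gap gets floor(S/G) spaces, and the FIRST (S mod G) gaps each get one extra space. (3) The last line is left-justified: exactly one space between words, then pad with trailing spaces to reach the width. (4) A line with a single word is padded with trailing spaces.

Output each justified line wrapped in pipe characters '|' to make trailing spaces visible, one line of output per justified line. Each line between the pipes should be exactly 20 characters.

Answer: |journey  bright give|
|banana      compound|
|adventures orchestra|
|laboratory data hard|
|house               |

Derivation:
Line 1: ['journey', 'bright', 'give'] (min_width=19, slack=1)
Line 2: ['banana', 'compound'] (min_width=15, slack=5)
Line 3: ['adventures', 'orchestra'] (min_width=20, slack=0)
Line 4: ['laboratory', 'data', 'hard'] (min_width=20, slack=0)
Line 5: ['house'] (min_width=5, slack=15)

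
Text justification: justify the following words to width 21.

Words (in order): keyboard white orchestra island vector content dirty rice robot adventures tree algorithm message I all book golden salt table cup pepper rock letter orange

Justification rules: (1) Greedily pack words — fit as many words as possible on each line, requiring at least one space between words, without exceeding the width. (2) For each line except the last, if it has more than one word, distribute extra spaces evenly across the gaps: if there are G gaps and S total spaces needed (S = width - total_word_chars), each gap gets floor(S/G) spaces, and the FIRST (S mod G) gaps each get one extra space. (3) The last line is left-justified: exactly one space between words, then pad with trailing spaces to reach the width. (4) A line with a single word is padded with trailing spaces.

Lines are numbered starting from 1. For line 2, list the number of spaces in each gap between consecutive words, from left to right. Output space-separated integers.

Answer: 6

Derivation:
Line 1: ['keyboard', 'white'] (min_width=14, slack=7)
Line 2: ['orchestra', 'island'] (min_width=16, slack=5)
Line 3: ['vector', 'content', 'dirty'] (min_width=20, slack=1)
Line 4: ['rice', 'robot', 'adventures'] (min_width=21, slack=0)
Line 5: ['tree', 'algorithm'] (min_width=14, slack=7)
Line 6: ['message', 'I', 'all', 'book'] (min_width=18, slack=3)
Line 7: ['golden', 'salt', 'table', 'cup'] (min_width=21, slack=0)
Line 8: ['pepper', 'rock', 'letter'] (min_width=18, slack=3)
Line 9: ['orange'] (min_width=6, slack=15)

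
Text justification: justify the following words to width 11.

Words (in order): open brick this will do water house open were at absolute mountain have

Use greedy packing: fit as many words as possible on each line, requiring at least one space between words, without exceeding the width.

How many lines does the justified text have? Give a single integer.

Answer: 8

Derivation:
Line 1: ['open', 'brick'] (min_width=10, slack=1)
Line 2: ['this', 'will'] (min_width=9, slack=2)
Line 3: ['do', 'water'] (min_width=8, slack=3)
Line 4: ['house', 'open'] (min_width=10, slack=1)
Line 5: ['were', 'at'] (min_width=7, slack=4)
Line 6: ['absolute'] (min_width=8, slack=3)
Line 7: ['mountain'] (min_width=8, slack=3)
Line 8: ['have'] (min_width=4, slack=7)
Total lines: 8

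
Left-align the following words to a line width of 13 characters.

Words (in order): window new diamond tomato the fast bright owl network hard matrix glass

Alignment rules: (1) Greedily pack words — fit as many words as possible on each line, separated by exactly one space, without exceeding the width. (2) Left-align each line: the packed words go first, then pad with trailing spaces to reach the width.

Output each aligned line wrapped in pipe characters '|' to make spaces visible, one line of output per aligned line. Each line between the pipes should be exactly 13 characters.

Line 1: ['window', 'new'] (min_width=10, slack=3)
Line 2: ['diamond'] (min_width=7, slack=6)
Line 3: ['tomato', 'the'] (min_width=10, slack=3)
Line 4: ['fast', 'bright'] (min_width=11, slack=2)
Line 5: ['owl', 'network'] (min_width=11, slack=2)
Line 6: ['hard', 'matrix'] (min_width=11, slack=2)
Line 7: ['glass'] (min_width=5, slack=8)

Answer: |window new   |
|diamond      |
|tomato the   |
|fast bright  |
|owl network  |
|hard matrix  |
|glass        |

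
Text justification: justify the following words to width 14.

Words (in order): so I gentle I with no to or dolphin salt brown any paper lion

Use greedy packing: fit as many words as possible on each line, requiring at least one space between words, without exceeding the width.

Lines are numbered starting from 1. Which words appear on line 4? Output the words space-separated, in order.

Answer: brown any

Derivation:
Line 1: ['so', 'I', 'gentle', 'I'] (min_width=13, slack=1)
Line 2: ['with', 'no', 'to', 'or'] (min_width=13, slack=1)
Line 3: ['dolphin', 'salt'] (min_width=12, slack=2)
Line 4: ['brown', 'any'] (min_width=9, slack=5)
Line 5: ['paper', 'lion'] (min_width=10, slack=4)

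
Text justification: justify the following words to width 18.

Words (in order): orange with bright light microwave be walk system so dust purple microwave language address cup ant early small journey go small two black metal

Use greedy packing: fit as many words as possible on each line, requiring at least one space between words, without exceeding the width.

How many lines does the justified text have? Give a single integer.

Answer: 9

Derivation:
Line 1: ['orange', 'with', 'bright'] (min_width=18, slack=0)
Line 2: ['light', 'microwave', 'be'] (min_width=18, slack=0)
Line 3: ['walk', 'system', 'so'] (min_width=14, slack=4)
Line 4: ['dust', 'purple'] (min_width=11, slack=7)
Line 5: ['microwave', 'language'] (min_width=18, slack=0)
Line 6: ['address', 'cup', 'ant'] (min_width=15, slack=3)
Line 7: ['early', 'small'] (min_width=11, slack=7)
Line 8: ['journey', 'go', 'small'] (min_width=16, slack=2)
Line 9: ['two', 'black', 'metal'] (min_width=15, slack=3)
Total lines: 9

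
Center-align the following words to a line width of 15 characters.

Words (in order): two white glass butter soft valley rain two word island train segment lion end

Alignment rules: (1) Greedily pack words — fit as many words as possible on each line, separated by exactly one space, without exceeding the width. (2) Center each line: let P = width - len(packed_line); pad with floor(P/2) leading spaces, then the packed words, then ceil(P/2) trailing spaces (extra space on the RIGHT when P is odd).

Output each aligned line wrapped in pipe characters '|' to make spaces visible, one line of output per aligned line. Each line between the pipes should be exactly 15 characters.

Answer: |two white glass|
|  butter soft  |
|valley rain two|
|  word island  |
| train segment |
|   lion end    |

Derivation:
Line 1: ['two', 'white', 'glass'] (min_width=15, slack=0)
Line 2: ['butter', 'soft'] (min_width=11, slack=4)
Line 3: ['valley', 'rain', 'two'] (min_width=15, slack=0)
Line 4: ['word', 'island'] (min_width=11, slack=4)
Line 5: ['train', 'segment'] (min_width=13, slack=2)
Line 6: ['lion', 'end'] (min_width=8, slack=7)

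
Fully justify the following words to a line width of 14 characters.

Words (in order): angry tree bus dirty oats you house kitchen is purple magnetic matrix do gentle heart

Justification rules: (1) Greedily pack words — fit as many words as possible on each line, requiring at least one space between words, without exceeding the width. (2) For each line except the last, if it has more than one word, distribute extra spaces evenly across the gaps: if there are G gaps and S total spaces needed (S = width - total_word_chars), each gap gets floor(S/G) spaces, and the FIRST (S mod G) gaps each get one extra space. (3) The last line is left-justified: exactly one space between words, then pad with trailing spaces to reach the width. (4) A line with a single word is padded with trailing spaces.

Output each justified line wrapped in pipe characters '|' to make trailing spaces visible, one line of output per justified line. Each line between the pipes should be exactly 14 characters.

Line 1: ['angry', 'tree', 'bus'] (min_width=14, slack=0)
Line 2: ['dirty', 'oats', 'you'] (min_width=14, slack=0)
Line 3: ['house', 'kitchen'] (min_width=13, slack=1)
Line 4: ['is', 'purple'] (min_width=9, slack=5)
Line 5: ['magnetic'] (min_width=8, slack=6)
Line 6: ['matrix', 'do'] (min_width=9, slack=5)
Line 7: ['gentle', 'heart'] (min_width=12, slack=2)

Answer: |angry tree bus|
|dirty oats you|
|house  kitchen|
|is      purple|
|magnetic      |
|matrix      do|
|gentle heart  |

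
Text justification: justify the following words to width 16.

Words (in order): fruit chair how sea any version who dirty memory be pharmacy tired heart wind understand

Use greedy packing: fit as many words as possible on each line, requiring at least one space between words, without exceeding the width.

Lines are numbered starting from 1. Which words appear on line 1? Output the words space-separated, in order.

Answer: fruit chair how

Derivation:
Line 1: ['fruit', 'chair', 'how'] (min_width=15, slack=1)
Line 2: ['sea', 'any', 'version'] (min_width=15, slack=1)
Line 3: ['who', 'dirty', 'memory'] (min_width=16, slack=0)
Line 4: ['be', 'pharmacy'] (min_width=11, slack=5)
Line 5: ['tired', 'heart', 'wind'] (min_width=16, slack=0)
Line 6: ['understand'] (min_width=10, slack=6)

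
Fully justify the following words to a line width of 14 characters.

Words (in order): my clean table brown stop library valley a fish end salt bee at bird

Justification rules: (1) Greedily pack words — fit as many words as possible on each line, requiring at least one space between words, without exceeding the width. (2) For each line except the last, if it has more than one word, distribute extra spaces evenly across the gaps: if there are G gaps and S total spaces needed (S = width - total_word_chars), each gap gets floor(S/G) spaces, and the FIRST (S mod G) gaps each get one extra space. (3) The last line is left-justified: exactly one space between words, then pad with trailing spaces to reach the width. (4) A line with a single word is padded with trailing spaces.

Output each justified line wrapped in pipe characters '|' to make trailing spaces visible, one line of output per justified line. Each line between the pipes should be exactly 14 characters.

Answer: |my clean table|
|brown     stop|
|library valley|
|a   fish   end|
|salt   bee  at|
|bird          |

Derivation:
Line 1: ['my', 'clean', 'table'] (min_width=14, slack=0)
Line 2: ['brown', 'stop'] (min_width=10, slack=4)
Line 3: ['library', 'valley'] (min_width=14, slack=0)
Line 4: ['a', 'fish', 'end'] (min_width=10, slack=4)
Line 5: ['salt', 'bee', 'at'] (min_width=11, slack=3)
Line 6: ['bird'] (min_width=4, slack=10)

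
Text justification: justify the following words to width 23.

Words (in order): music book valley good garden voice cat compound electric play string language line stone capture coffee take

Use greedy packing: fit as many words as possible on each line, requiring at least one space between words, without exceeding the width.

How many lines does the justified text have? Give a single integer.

Answer: 6

Derivation:
Line 1: ['music', 'book', 'valley', 'good'] (min_width=22, slack=1)
Line 2: ['garden', 'voice', 'cat'] (min_width=16, slack=7)
Line 3: ['compound', 'electric', 'play'] (min_width=22, slack=1)
Line 4: ['string', 'language', 'line'] (min_width=20, slack=3)
Line 5: ['stone', 'capture', 'coffee'] (min_width=20, slack=3)
Line 6: ['take'] (min_width=4, slack=19)
Total lines: 6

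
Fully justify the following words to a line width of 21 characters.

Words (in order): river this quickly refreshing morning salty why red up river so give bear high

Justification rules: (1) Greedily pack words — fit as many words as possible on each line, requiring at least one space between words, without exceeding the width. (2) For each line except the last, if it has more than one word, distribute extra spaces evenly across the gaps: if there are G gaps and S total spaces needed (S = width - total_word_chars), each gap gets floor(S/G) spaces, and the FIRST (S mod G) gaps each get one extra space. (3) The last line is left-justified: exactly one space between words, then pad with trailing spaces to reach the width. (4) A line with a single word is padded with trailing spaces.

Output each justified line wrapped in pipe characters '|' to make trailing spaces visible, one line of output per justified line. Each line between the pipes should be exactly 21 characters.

Line 1: ['river', 'this', 'quickly'] (min_width=18, slack=3)
Line 2: ['refreshing', 'morning'] (min_width=18, slack=3)
Line 3: ['salty', 'why', 'red', 'up'] (min_width=16, slack=5)
Line 4: ['river', 'so', 'give', 'bear'] (min_width=18, slack=3)
Line 5: ['high'] (min_width=4, slack=17)

Answer: |river   this  quickly|
|refreshing    morning|
|salty   why   red  up|
|river  so  give  bear|
|high                 |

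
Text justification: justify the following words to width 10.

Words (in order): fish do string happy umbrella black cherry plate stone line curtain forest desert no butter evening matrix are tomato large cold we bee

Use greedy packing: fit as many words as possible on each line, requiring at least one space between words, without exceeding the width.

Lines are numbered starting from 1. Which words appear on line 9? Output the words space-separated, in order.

Answer: curtain

Derivation:
Line 1: ['fish', 'do'] (min_width=7, slack=3)
Line 2: ['string'] (min_width=6, slack=4)
Line 3: ['happy'] (min_width=5, slack=5)
Line 4: ['umbrella'] (min_width=8, slack=2)
Line 5: ['black'] (min_width=5, slack=5)
Line 6: ['cherry'] (min_width=6, slack=4)
Line 7: ['plate'] (min_width=5, slack=5)
Line 8: ['stone', 'line'] (min_width=10, slack=0)
Line 9: ['curtain'] (min_width=7, slack=3)
Line 10: ['forest'] (min_width=6, slack=4)
Line 11: ['desert', 'no'] (min_width=9, slack=1)
Line 12: ['butter'] (min_width=6, slack=4)
Line 13: ['evening'] (min_width=7, slack=3)
Line 14: ['matrix', 'are'] (min_width=10, slack=0)
Line 15: ['tomato'] (min_width=6, slack=4)
Line 16: ['large', 'cold'] (min_width=10, slack=0)
Line 17: ['we', 'bee'] (min_width=6, slack=4)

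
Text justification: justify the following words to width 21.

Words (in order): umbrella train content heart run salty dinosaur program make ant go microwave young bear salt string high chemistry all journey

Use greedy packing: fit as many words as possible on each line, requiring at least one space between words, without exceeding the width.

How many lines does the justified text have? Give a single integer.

Line 1: ['umbrella', 'train'] (min_width=14, slack=7)
Line 2: ['content', 'heart', 'run'] (min_width=17, slack=4)
Line 3: ['salty', 'dinosaur'] (min_width=14, slack=7)
Line 4: ['program', 'make', 'ant', 'go'] (min_width=19, slack=2)
Line 5: ['microwave', 'young', 'bear'] (min_width=20, slack=1)
Line 6: ['salt', 'string', 'high'] (min_width=16, slack=5)
Line 7: ['chemistry', 'all', 'journey'] (min_width=21, slack=0)
Total lines: 7

Answer: 7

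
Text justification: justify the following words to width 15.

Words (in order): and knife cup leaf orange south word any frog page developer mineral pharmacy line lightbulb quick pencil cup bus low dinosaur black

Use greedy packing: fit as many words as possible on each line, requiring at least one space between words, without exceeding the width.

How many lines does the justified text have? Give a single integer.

Answer: 11

Derivation:
Line 1: ['and', 'knife', 'cup'] (min_width=13, slack=2)
Line 2: ['leaf', 'orange'] (min_width=11, slack=4)
Line 3: ['south', 'word', 'any'] (min_width=14, slack=1)
Line 4: ['frog', 'page'] (min_width=9, slack=6)
Line 5: ['developer'] (min_width=9, slack=6)
Line 6: ['mineral'] (min_width=7, slack=8)
Line 7: ['pharmacy', 'line'] (min_width=13, slack=2)
Line 8: ['lightbulb', 'quick'] (min_width=15, slack=0)
Line 9: ['pencil', 'cup', 'bus'] (min_width=14, slack=1)
Line 10: ['low', 'dinosaur'] (min_width=12, slack=3)
Line 11: ['black'] (min_width=5, slack=10)
Total lines: 11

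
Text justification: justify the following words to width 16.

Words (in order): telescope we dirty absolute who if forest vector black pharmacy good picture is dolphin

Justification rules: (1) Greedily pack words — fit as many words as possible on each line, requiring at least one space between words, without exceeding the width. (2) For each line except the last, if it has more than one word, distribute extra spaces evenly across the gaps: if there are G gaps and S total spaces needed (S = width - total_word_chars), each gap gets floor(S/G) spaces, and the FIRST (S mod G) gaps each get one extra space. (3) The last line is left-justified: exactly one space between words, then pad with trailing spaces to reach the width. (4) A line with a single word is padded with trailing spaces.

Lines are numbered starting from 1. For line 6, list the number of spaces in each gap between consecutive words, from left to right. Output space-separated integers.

Line 1: ['telescope', 'we'] (min_width=12, slack=4)
Line 2: ['dirty', 'absolute'] (min_width=14, slack=2)
Line 3: ['who', 'if', 'forest'] (min_width=13, slack=3)
Line 4: ['vector', 'black'] (min_width=12, slack=4)
Line 5: ['pharmacy', 'good'] (min_width=13, slack=3)
Line 6: ['picture', 'is'] (min_width=10, slack=6)
Line 7: ['dolphin'] (min_width=7, slack=9)

Answer: 7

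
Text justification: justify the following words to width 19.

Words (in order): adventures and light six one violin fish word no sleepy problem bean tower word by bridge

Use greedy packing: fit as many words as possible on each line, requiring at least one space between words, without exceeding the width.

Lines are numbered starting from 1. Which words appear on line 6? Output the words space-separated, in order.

Line 1: ['adventures', 'and'] (min_width=14, slack=5)
Line 2: ['light', 'six', 'one'] (min_width=13, slack=6)
Line 3: ['violin', 'fish', 'word', 'no'] (min_width=19, slack=0)
Line 4: ['sleepy', 'problem', 'bean'] (min_width=19, slack=0)
Line 5: ['tower', 'word', 'by'] (min_width=13, slack=6)
Line 6: ['bridge'] (min_width=6, slack=13)

Answer: bridge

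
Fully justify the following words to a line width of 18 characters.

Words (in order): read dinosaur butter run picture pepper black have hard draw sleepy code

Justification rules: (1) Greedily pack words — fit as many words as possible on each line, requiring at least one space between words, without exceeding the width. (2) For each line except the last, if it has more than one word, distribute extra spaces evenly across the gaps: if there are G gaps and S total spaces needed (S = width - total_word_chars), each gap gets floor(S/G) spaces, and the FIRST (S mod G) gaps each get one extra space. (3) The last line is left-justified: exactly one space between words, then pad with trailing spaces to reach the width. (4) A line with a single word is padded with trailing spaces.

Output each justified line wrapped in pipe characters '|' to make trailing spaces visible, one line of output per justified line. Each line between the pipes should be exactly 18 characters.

Answer: |read      dinosaur|
|butter run picture|
|pepper  black have|
|hard  draw  sleepy|
|code              |

Derivation:
Line 1: ['read', 'dinosaur'] (min_width=13, slack=5)
Line 2: ['butter', 'run', 'picture'] (min_width=18, slack=0)
Line 3: ['pepper', 'black', 'have'] (min_width=17, slack=1)
Line 4: ['hard', 'draw', 'sleepy'] (min_width=16, slack=2)
Line 5: ['code'] (min_width=4, slack=14)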